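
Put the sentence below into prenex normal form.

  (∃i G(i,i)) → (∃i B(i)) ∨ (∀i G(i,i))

∀i ∃z ∀w1 (¬G(i,i) ∨ B(z) ∨ G(w1,w1))

Eliminate → and ↔ using ¬ and ∨.
  ¬(∃i G(i,i)) ∨ (∃i B(i)) ∨ (∀i G(i,i))
Push ¬ through the quantifiers and connectives to reach negation normal form:
  (∀i ¬G(i,i)) ∨ (∃i B(i)) ∨ (∀i G(i,i))
Standardize variables apart so no two quantifiers bind the same name: i↦z, i↦w1.
  (∀i ¬G(i,i)) ∨ (∃z B(z)) ∨ (∀w1 G(w1,w1))
Finally move all quantifiers to the prefix:
  ∀i ∃z ∀w1 (¬G(i,i) ∨ B(z) ∨ G(w1,w1))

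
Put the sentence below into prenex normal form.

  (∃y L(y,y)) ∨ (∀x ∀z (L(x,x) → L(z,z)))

∃y ∀x ∀z (L(y,y) ∨ ¬L(x,x) ∨ L(z,z))

Eliminate → and ↔ using ¬ and ∨.
  (∃y L(y,y)) ∨ (∀x ∀z (¬L(x,x) ∨ L(z,z)))
All bound variables are already distinct, so no renaming is needed.
Extract every quantifier outward, since the variables are now distinct and don't occur free across branches:
  ∃y ∀x ∀z (L(y,y) ∨ ¬L(x,x) ∨ L(z,z))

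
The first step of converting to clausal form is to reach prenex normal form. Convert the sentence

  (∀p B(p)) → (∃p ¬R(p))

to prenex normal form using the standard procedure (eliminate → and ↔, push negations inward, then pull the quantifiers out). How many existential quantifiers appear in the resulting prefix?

First replace A → B with ¬A ∨ B.
  ¬(∀p B(p)) ∨ (∃p ¬R(p))
Move each ¬ inward, flipping quantifiers it crosses:
  (∃p ¬B(p)) ∨ (∃p ¬R(p))
Give each quantifier a distinct variable: p↦c.
  (∃p ¬B(p)) ∨ (∃c ¬R(c))
Pull the quantifiers to the front (each side's bound variable is not free in the other side):
  ∃p ∃c (¬B(p) ∨ ¬R(c))
The prefix is ∃p ∃c: 0 universal, 2 existential.

2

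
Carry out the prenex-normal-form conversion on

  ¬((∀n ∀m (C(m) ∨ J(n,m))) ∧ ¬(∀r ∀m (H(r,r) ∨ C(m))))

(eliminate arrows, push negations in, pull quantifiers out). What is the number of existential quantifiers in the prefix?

Move each ¬ inward, flipping quantifiers it crosses:
  (∃n ∃m (¬C(m) ∧ ¬J(n,m))) ∨ (∀r ∀m (H(r,r) ∨ C(m)))
Rename bound variables to avoid capture: m↦z1.
  (∃n ∃m (¬C(m) ∧ ¬J(n,m))) ∨ (∀r ∀z1 (H(r,r) ∨ C(z1)))
Pull the quantifiers to the front (each side's bound variable is not free in the other side):
  ∃n ∃m ∀r ∀z1 (¬C(m) ∧ ¬J(n,m) ∨ H(r,r) ∨ C(z1))
The prefix is ∃n ∃m ∀r ∀z1: 2 universal, 2 existential.

2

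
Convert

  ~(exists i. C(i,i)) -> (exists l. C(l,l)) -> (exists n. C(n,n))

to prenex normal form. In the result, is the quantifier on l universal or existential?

universal

First replace A → B with ¬A ∨ B.
  ~~(exists i. C(i,i)) | ~(exists l. C(l,l)) | (exists n. C(n,n))
Drive negations inward (¬∀x A ≡ ∃x ¬A, ¬∃x A ≡ ∀x ¬A, De Morgan for ∧/∨):
  (exists i. C(i,i)) | (forall l. ~C(l,l)) | (exists n. C(n,n))
Extract every quantifier outward, since the variables are now distinct and don't occur free across branches:
  exists i. forall l. exists n. (C(i,i) | ~C(l,l) | C(n,n))
The quantifier exists l sits under an odd number of negations (counting the antecedent side of each →), so it flips to forall l.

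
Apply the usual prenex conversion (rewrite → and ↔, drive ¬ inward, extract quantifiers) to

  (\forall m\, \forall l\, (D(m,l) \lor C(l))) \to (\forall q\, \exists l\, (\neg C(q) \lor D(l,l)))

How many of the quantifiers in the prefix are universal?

1

Rewrite implications/biconditionals: A → B as ¬A ∨ B.
  \neg (\forall m\, \forall l\, (D(m,l) \lor C(l))) \lor (\forall q\, \exists l\, (\neg C(q) \lor D(l,l)))
Push ¬ through the quantifiers and connectives to reach negation normal form:
  (\exists m\, \exists l\, (\neg D(m,l) \land \neg C(l))) \lor (\forall q\, \exists l\, (\neg C(q) \lor D(l,l)))
Rename bound variables to avoid capture: l↦x.
  (\exists m\, \exists l\, (\neg D(m,l) \land \neg C(l))) \lor (\forall q\, \exists x\, (\neg C(q) \lor D(x,x)))
Extract every quantifier outward, since the variables are now distinct and don't occur free across branches:
  \exists m\, \exists l\, \forall q\, \exists x\, (\neg D(m,l) \land \neg C(l) \lor \neg C(q) \lor D(x,x))
The prefix is \exists m \exists l \forall q \exists x: 1 universal, 3 existential.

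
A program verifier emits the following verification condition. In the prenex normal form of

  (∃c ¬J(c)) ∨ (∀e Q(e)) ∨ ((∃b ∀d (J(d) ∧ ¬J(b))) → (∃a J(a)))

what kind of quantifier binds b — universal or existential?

Rewrite implications/biconditionals: A → B as ¬A ∨ B.
  (∃c ¬J(c)) ∨ (∀e Q(e)) ∨ ¬(∃b ∀d (J(d) ∧ ¬J(b))) ∨ (∃a J(a))
Push ¬ through the quantifiers and connectives to reach negation normal form:
  (∃c ¬J(c)) ∨ (∀e Q(e)) ∨ (∀b ∃d (¬J(d) ∨ J(b))) ∨ (∃a J(a))
All bound variables are already distinct, so no renaming is needed.
Finally move all quantifiers to the prefix:
  ∃c ∀e ∀b ∃d ∃a (¬J(c) ∨ Q(e) ∨ ¬J(d) ∨ J(b) ∨ J(a))
The quantifier ∃b sits under an odd number of negations (counting the antecedent side of each →), so it flips to ∀b.

universal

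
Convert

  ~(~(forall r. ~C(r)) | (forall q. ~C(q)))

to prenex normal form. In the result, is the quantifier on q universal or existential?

existential

Push ¬ through the quantifiers and connectives to reach negation normal form:
  (forall r. ~C(r)) & (exists q. C(q))
All bound variables are already distinct, so no renaming is needed.
Finally move all quantifiers to the prefix:
  forall r. exists q. (~C(r) & C(q))
The quantifier forall q sits under an odd number of negations, so it flips to exists q.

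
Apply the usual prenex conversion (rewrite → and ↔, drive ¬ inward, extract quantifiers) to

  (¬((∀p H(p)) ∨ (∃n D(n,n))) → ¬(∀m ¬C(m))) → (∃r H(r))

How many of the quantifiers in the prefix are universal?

2

Eliminate → and ↔ using ¬ and ∨.
  ¬(¬¬((∀p H(p)) ∨ (∃n D(n,n))) ∨ ¬(∀m ¬C(m))) ∨ (∃r H(r))
Push ¬ through the quantifiers and connectives to reach negation normal form:
  (∃p ¬H(p)) ∧ (∀n ¬D(n,n)) ∧ (∀m ¬C(m)) ∨ (∃r H(r))
All bound variables are already distinct, so no renaming is needed.
Pull the quantifiers to the front (each side's bound variable is not free in the other side):
  ∃p ∀n ∀m ∃r (¬H(p) ∧ ¬D(n,n) ∧ ¬C(m) ∨ H(r))
The prefix is ∃p ∀n ∀m ∃r: 2 universal, 2 existential.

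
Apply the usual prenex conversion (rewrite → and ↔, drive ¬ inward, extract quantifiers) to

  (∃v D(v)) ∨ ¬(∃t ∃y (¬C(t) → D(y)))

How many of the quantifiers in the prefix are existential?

Rewrite implications/biconditionals: A → B as ¬A ∨ B.
  (∃v D(v)) ∨ ¬(∃t ∃y (¬¬C(t) ∨ D(y)))
Move each ¬ inward, flipping quantifiers it crosses:
  (∃v D(v)) ∨ (∀t ∀y (¬C(t) ∧ ¬D(y)))
All bound variables are already distinct, so no renaming is needed.
Extract every quantifier outward, since the variables are now distinct and don't occur free across branches:
  ∃v ∀t ∀y (D(v) ∨ ¬C(t) ∧ ¬D(y))
The prefix is ∃v ∀t ∀y: 2 universal, 1 existential.

1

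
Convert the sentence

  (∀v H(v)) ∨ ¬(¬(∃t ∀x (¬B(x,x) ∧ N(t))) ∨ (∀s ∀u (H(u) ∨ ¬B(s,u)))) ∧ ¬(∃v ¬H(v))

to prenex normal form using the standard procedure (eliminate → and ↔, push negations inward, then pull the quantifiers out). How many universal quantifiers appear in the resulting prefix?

3

Drive negations inward (¬∀x A ≡ ∃x ¬A, ¬∃x A ≡ ∀x ¬A, De Morgan for ∧/∨):
  (∀v H(v)) ∨ (∃t ∀x (¬B(x,x) ∧ N(t))) ∧ (∃s ∃u (¬H(u) ∧ B(s,u))) ∧ (∀v H(v))
Rename bound variables to avoid capture: v↦r.
  (∀v H(v)) ∨ (∃t ∀x (¬B(x,x) ∧ N(t))) ∧ (∃s ∃u (¬H(u) ∧ B(s,u))) ∧ (∀r H(r))
Finally move all quantifiers to the prefix:
  ∀v ∃t ∀x ∃s ∃u ∀r (H(v) ∨ ¬B(x,x) ∧ N(t) ∧ ¬H(u) ∧ B(s,u) ∧ H(r))
The prefix is ∀v ∃t ∀x ∃s ∃u ∀r: 3 universal, 3 existential.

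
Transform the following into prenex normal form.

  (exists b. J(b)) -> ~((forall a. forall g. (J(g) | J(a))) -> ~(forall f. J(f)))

Rewrite implications/biconditionals: A → B as ¬A ∨ B.
  ~(exists b. J(b)) | ~(~(forall a. forall g. (J(g) | J(a))) | ~(forall f. J(f)))
Drive negations inward (¬∀x A ≡ ∃x ¬A, ¬∃x A ≡ ∀x ¬A, De Morgan for ∧/∨):
  (forall b. ~J(b)) | (forall a. forall g. (J(g) | J(a))) & (forall f. J(f))
All bound variables are already distinct, so no renaming is needed.
Extract every quantifier outward, since the variables are now distinct and don't occur free across branches:
  forall b. forall a. forall g. forall f. (~J(b) | (J(g) | J(a)) & J(f))

forall b. forall a. forall g. forall f. (~J(b) | (J(g) | J(a)) & J(f))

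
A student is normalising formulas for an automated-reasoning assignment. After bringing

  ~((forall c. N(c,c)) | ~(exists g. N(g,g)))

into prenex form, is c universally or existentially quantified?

existential

Move each ¬ inward, flipping quantifiers it crosses:
  (exists c. ~N(c,c)) & (exists g. N(g,g))
Extract every quantifier outward, since the variables are now distinct and don't occur free across branches:
  exists c. exists g. (~N(c,c) & N(g,g))
The quantifier forall c sits under an odd number of negations, so it flips to exists c.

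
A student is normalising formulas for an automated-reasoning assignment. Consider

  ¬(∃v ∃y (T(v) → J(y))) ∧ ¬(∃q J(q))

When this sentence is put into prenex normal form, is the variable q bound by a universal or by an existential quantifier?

universal

Eliminate → and ↔ using ¬ and ∨.
  ¬(∃v ∃y (¬T(v) ∨ J(y))) ∧ ¬(∃q J(q))
Move each ¬ inward, flipping quantifiers it crosses:
  (∀v ∀y (T(v) ∧ ¬J(y))) ∧ (∀q ¬J(q))
Finally move all quantifiers to the prefix:
  ∀v ∀y ∀q (T(v) ∧ ¬J(y) ∧ ¬J(q))
The quantifier ∃q sits under an odd number of negations (counting the antecedent side of each →), so it flips to ∀q.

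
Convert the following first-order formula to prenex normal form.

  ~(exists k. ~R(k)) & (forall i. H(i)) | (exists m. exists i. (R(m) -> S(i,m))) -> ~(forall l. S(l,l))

Eliminate → and ↔ using ¬ and ∨.
  ~(~(exists k. ~R(k)) & (forall i. H(i)) | (exists m. exists i. (~R(m) | S(i,m)))) | ~(forall l. S(l,l))
Drive negations inward (¬∀x A ≡ ∃x ¬A, ¬∃x A ≡ ∀x ¬A, De Morgan for ∧/∨):
  ((exists k. ~R(k)) | (exists i. ~H(i))) & (forall m. forall i. (R(m) & ~S(i,m))) | (exists l. ~S(l,l))
Rename bound variables to avoid capture: i↦x1.
  ((exists k. ~R(k)) | (exists i. ~H(i))) & (forall m. forall x1. (R(m) & ~S(x1,m))) | (exists l. ~S(l,l))
Finally move all quantifiers to the prefix:
  exists k. exists i. forall m. forall x1. exists l. ((~R(k) | ~H(i)) & R(m) & ~S(x1,m) | ~S(l,l))

exists k. exists i. forall m. forall x1. exists l. ((~R(k) | ~H(i)) & R(m) & ~S(x1,m) | ~S(l,l))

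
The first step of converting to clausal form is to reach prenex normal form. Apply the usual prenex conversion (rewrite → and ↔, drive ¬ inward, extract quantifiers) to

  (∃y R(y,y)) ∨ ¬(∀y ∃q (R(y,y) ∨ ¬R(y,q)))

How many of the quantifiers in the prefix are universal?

1

Move each ¬ inward, flipping quantifiers it crosses:
  (∃y R(y,y)) ∨ (∃y ∀q (¬R(y,y) ∧ R(y,q)))
Give each quantifier a distinct variable: y↦z.
  (∃y R(y,y)) ∨ (∃z ∀q (¬R(z,z) ∧ R(z,q)))
Pull the quantifiers to the front (each side's bound variable is not free in the other side):
  ∃y ∃z ∀q (R(y,y) ∨ ¬R(z,z) ∧ R(z,q))
The prefix is ∃y ∃z ∀q: 1 universal, 2 existential.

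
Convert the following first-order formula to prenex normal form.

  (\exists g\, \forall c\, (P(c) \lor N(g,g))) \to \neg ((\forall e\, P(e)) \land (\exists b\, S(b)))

Rewrite implications/biconditionals: A → B as ¬A ∨ B.
  \neg (\exists g\, \forall c\, (P(c) \lor N(g,g))) \lor \neg ((\forall e\, P(e)) \land (\exists b\, S(b)))
Move each ¬ inward, flipping quantifiers it crosses:
  (\forall g\, \exists c\, (\neg P(c) \land \neg N(g,g))) \lor (\exists e\, \neg P(e)) \lor (\forall b\, \neg S(b))
All bound variables are already distinct, so no renaming is needed.
Pull the quantifiers to the front (each side's bound variable is not free in the other side):
  \forall g\, \exists c\, \exists e\, \forall b\, (\neg P(c) \land \neg N(g,g) \lor \neg P(e) \lor \neg S(b))

\forall g\, \exists c\, \exists e\, \forall b\, (\neg P(c) \land \neg N(g,g) \lor \neg P(e) \lor \neg S(b))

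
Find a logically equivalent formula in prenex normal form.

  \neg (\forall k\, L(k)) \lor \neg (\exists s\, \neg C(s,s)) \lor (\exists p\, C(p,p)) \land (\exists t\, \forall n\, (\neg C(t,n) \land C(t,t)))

\exists k\, \forall s\, \exists p\, \exists t\, \forall n\, (\neg L(k) \lor C(s,s) \lor C(p,p) \land \neg C(t,n) \land C(t,t))

Move each ¬ inward, flipping quantifiers it crosses:
  (\exists k\, \neg L(k)) \lor (\forall s\, C(s,s)) \lor (\exists p\, C(p,p)) \land (\exists t\, \forall n\, (\neg C(t,n) \land C(t,t)))
Finally move all quantifiers to the prefix:
  \exists k\, \forall s\, \exists p\, \exists t\, \forall n\, (\neg L(k) \lor C(s,s) \lor C(p,p) \land \neg C(t,n) \land C(t,t))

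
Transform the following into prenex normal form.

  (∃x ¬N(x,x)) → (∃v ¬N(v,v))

∀x ∃v (N(x,x) ∨ ¬N(v,v))

Eliminate → and ↔ using ¬ and ∨.
  ¬(∃x ¬N(x,x)) ∨ (∃v ¬N(v,v))
Move each ¬ inward, flipping quantifiers it crosses:
  (∀x N(x,x)) ∨ (∃v ¬N(v,v))
All bound variables are already distinct, so no renaming is needed.
Pull the quantifiers to the front (each side's bound variable is not free in the other side):
  ∀x ∃v (N(x,x) ∨ ¬N(v,v))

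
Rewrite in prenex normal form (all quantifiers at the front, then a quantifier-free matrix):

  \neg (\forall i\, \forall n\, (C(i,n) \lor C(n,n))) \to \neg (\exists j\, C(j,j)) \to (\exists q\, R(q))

\forall i\, \forall n\, \exists j\, \exists q\, (C(i,n) \lor C(n,n) \lor C(j,j) \lor R(q))

First replace A → B with ¬A ∨ B.
  \neg \neg (\forall i\, \forall n\, (C(i,n) \lor C(n,n))) \lor \neg \neg (\exists j\, C(j,j)) \lor (\exists q\, R(q))
Push ¬ through the quantifiers and connectives to reach negation normal form:
  (\forall i\, \forall n\, (C(i,n) \lor C(n,n))) \lor (\exists j\, C(j,j)) \lor (\exists q\, R(q))
All bound variables are already distinct, so no renaming is needed.
Pull the quantifiers to the front (each side's bound variable is not free in the other side):
  \forall i\, \forall n\, \exists j\, \exists q\, (C(i,n) \lor C(n,n) \lor C(j,j) \lor R(q))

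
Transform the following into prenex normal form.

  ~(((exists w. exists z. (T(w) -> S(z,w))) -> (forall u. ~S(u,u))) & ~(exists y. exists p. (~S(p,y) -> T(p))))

exists w. exists z. exists u. exists y. exists p. ((~T(w) | S(z,w)) & S(u,u) | S(p,y) | T(p))

First replace A → B with ¬A ∨ B.
  ~((~(exists w. exists z. (~T(w) | S(z,w))) | (forall u. ~S(u,u))) & ~(exists y. exists p. (~~S(p,y) | T(p))))
Push ¬ through the quantifiers and connectives to reach negation normal form:
  (exists w. exists z. (~T(w) | S(z,w))) & (exists u. S(u,u)) | (exists y. exists p. (S(p,y) | T(p)))
All bound variables are already distinct, so no renaming is needed.
Pull the quantifiers to the front (each side's bound variable is not free in the other side):
  exists w. exists z. exists u. exists y. exists p. ((~T(w) | S(z,w)) & S(u,u) | S(p,y) | T(p))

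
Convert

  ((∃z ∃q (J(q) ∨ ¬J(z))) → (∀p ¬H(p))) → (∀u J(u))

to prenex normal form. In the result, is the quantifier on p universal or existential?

Rewrite implications/biconditionals: A → B as ¬A ∨ B.
  ¬(¬(∃z ∃q (J(q) ∨ ¬J(z))) ∨ (∀p ¬H(p))) ∨ (∀u J(u))
Push ¬ through the quantifiers and connectives to reach negation normal form:
  (∃z ∃q (J(q) ∨ ¬J(z))) ∧ (∃p H(p)) ∨ (∀u J(u))
All bound variables are already distinct, so no renaming is needed.
Extract every quantifier outward, since the variables are now distinct and don't occur free across branches:
  ∃z ∃q ∃p ∀u ((J(q) ∨ ¬J(z)) ∧ H(p) ∨ J(u))
The quantifier ∀p sits under an odd number of negations (counting the antecedent side of each →), so it flips to ∃p.

existential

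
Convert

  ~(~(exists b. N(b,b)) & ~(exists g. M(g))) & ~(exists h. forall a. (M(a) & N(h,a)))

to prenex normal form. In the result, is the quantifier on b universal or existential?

existential

Push ¬ through the quantifiers and connectives to reach negation normal form:
  ((exists b. N(b,b)) | (exists g. M(g))) & (forall h. exists a. (~M(a) | ~N(h,a)))
Extract every quantifier outward, since the variables are now distinct and don't occur free across branches:
  exists b. exists g. forall h. exists a. ((N(b,b) | M(g)) & (~M(a) | ~N(h,a)))
The quantifier exists b sits under an even number of negations, so it remains existential.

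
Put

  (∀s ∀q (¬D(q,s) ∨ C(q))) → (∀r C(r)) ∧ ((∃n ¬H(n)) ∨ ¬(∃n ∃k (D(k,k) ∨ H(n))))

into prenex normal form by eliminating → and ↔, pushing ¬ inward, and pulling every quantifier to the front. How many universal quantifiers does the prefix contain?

3

First replace A → B with ¬A ∨ B.
  ¬(∀s ∀q (¬D(q,s) ∨ C(q))) ∨ (∀r C(r)) ∧ ((∃n ¬H(n)) ∨ ¬(∃n ∃k (D(k,k) ∨ H(n))))
Drive negations inward (¬∀x A ≡ ∃x ¬A, ¬∃x A ≡ ∀x ¬A, De Morgan for ∧/∨):
  (∃s ∃q (D(q,s) ∧ ¬C(q))) ∨ (∀r C(r)) ∧ ((∃n ¬H(n)) ∨ (∀n ∀k (¬D(k,k) ∧ ¬H(n))))
Give each quantifier a distinct variable: n↦w.
  (∃s ∃q (D(q,s) ∧ ¬C(q))) ∨ (∀r C(r)) ∧ ((∃n ¬H(n)) ∨ (∀w ∀k (¬D(k,k) ∧ ¬H(w))))
Finally move all quantifiers to the prefix:
  ∃s ∃q ∀r ∃n ∀w ∀k (D(q,s) ∧ ¬C(q) ∨ C(r) ∧ (¬H(n) ∨ ¬D(k,k) ∧ ¬H(w)))
The prefix is ∃s ∃q ∀r ∃n ∀w ∀k: 3 universal, 3 existential.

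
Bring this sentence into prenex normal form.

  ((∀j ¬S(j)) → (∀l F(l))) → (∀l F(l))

∀j ∃l ∀q (¬S(j) ∧ ¬F(l) ∨ F(q))

Rewrite implications/biconditionals: A → B as ¬A ∨ B.
  ¬(¬(∀j ¬S(j)) ∨ (∀l F(l))) ∨ (∀l F(l))
Push ¬ through the quantifiers and connectives to reach negation normal form:
  (∀j ¬S(j)) ∧ (∃l ¬F(l)) ∨ (∀l F(l))
Rename bound variables to avoid capture: l↦q.
  (∀j ¬S(j)) ∧ (∃l ¬F(l)) ∨ (∀q F(q))
Finally move all quantifiers to the prefix:
  ∀j ∃l ∀q (¬S(j) ∧ ¬F(l) ∨ F(q))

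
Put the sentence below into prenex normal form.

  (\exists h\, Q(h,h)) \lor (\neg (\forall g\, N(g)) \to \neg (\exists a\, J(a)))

\exists h\, \forall g\, \forall a\, (Q(h,h) \lor N(g) \lor \neg J(a))

First replace A → B with ¬A ∨ B.
  (\exists h\, Q(h,h)) \lor \neg \neg (\forall g\, N(g)) \lor \neg (\exists a\, J(a))
Push ¬ through the quantifiers and connectives to reach negation normal form:
  (\exists h\, Q(h,h)) \lor (\forall g\, N(g)) \lor (\forall a\, \neg J(a))
Pull the quantifiers to the front (each side's bound variable is not free in the other side):
  \exists h\, \forall g\, \forall a\, (Q(h,h) \lor N(g) \lor \neg J(a))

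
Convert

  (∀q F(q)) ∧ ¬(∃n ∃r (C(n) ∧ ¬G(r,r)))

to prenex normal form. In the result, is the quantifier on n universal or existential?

Move each ¬ inward, flipping quantifiers it crosses:
  (∀q F(q)) ∧ (∀n ∀r (¬C(n) ∨ G(r,r)))
All bound variables are already distinct, so no renaming is needed.
Pull the quantifiers to the front (each side's bound variable is not free in the other side):
  ∀q ∀n ∀r (F(q) ∧ (¬C(n) ∨ G(r,r)))
The quantifier ∃n sits under an odd number of negations, so it flips to ∀n.

universal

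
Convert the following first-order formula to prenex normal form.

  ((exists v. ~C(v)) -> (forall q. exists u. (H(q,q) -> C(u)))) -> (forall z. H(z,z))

Rewrite implications/biconditionals: A → B as ¬A ∨ B.
  ~(~(exists v. ~C(v)) | (forall q. exists u. (~H(q,q) | C(u)))) | (forall z. H(z,z))
Push ¬ through the quantifiers and connectives to reach negation normal form:
  (exists v. ~C(v)) & (exists q. forall u. (H(q,q) & ~C(u))) | (forall z. H(z,z))
Finally move all quantifiers to the prefix:
  exists v. exists q. forall u. forall z. (~C(v) & H(q,q) & ~C(u) | H(z,z))

exists v. exists q. forall u. forall z. (~C(v) & H(q,q) & ~C(u) | H(z,z))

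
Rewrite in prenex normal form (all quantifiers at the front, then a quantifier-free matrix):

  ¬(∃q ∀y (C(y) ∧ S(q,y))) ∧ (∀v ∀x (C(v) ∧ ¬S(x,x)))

∀q ∃y ∀v ∀x ((¬C(y) ∨ ¬S(q,y)) ∧ C(v) ∧ ¬S(x,x))

Drive negations inward (¬∀x A ≡ ∃x ¬A, ¬∃x A ≡ ∀x ¬A, De Morgan for ∧/∨):
  (∀q ∃y (¬C(y) ∨ ¬S(q,y))) ∧ (∀v ∀x (C(v) ∧ ¬S(x,x)))
Finally move all quantifiers to the prefix:
  ∀q ∃y ∀v ∀x ((¬C(y) ∨ ¬S(q,y)) ∧ C(v) ∧ ¬S(x,x))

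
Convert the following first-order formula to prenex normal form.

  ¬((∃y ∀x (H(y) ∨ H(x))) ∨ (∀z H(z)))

∀y ∃x ∃z (¬H(y) ∧ ¬H(x) ∧ ¬H(z))

Drive negations inward (¬∀x A ≡ ∃x ¬A, ¬∃x A ≡ ∀x ¬A, De Morgan for ∧/∨):
  (∀y ∃x (¬H(y) ∧ ¬H(x))) ∧ (∃z ¬H(z))
Extract every quantifier outward, since the variables are now distinct and don't occur free across branches:
  ∀y ∃x ∃z (¬H(y) ∧ ¬H(x) ∧ ¬H(z))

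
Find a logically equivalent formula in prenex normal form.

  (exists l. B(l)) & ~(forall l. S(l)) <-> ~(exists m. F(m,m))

First replace A → B with ¬A ∨ B; A ↔ B as (¬A ∨ B) ∧ (¬B ∨ A).
  (~((exists l. B(l)) & ~(forall l. S(l))) | ~(exists m. F(m,m))) & (~~(exists m. F(m,m)) | (exists l. B(l)) & ~(forall l. S(l)))
Drive negations inward (¬∀x A ≡ ∃x ¬A, ¬∃x A ≡ ∀x ¬A, De Morgan for ∧/∨):
  ((forall l. ~B(l)) | (forall l. S(l)) | (forall m. ~F(m,m))) & ((exists m. F(m,m)) | (exists l. B(l)) & (exists l. ~S(l)))
Give each quantifier a distinct variable: l↦s, m↦v, l↦x, l↦b.
  ((forall l. ~B(l)) | (forall s. S(s)) | (forall m. ~F(m,m))) & ((exists v. F(v,v)) | (exists x. B(x)) & (exists b. ~S(b)))
Finally move all quantifiers to the prefix:
  forall l. forall s. forall m. exists v. exists x. exists b. ((~B(l) | S(s) | ~F(m,m)) & (F(v,v) | B(x) & ~S(b)))

forall l. forall s. forall m. exists v. exists x. exists b. ((~B(l) | S(s) | ~F(m,m)) & (F(v,v) | B(x) & ~S(b)))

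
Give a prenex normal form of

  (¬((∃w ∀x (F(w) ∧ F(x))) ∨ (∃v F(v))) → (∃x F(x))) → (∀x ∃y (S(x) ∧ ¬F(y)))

First replace A → B with ¬A ∨ B.
  ¬(¬¬((∃w ∀x (F(w) ∧ F(x))) ∨ (∃v F(v))) ∨ (∃x F(x))) ∨ (∀x ∃y (S(x) ∧ ¬F(y)))
Drive negations inward (¬∀x A ≡ ∃x ¬A, ¬∃x A ≡ ∀x ¬A, De Morgan for ∧/∨):
  (∀w ∃x (¬F(w) ∨ ¬F(x))) ∧ (∀v ¬F(v)) ∧ (∀x ¬F(x)) ∨ (∀x ∃y (S(x) ∧ ¬F(y)))
Standardize variables apart so no two quantifiers bind the same name: x↦t, x↦a.
  (∀w ∃x (¬F(w) ∨ ¬F(x))) ∧ (∀v ¬F(v)) ∧ (∀t ¬F(t)) ∨ (∀a ∃y (S(a) ∧ ¬F(y)))
Extract every quantifier outward, since the variables are now distinct and don't occur free across branches:
  ∀w ∃x ∀v ∀t ∀a ∃y ((¬F(w) ∨ ¬F(x)) ∧ ¬F(v) ∧ ¬F(t) ∨ S(a) ∧ ¬F(y))

∀w ∃x ∀v ∀t ∀a ∃y ((¬F(w) ∨ ¬F(x)) ∧ ¬F(v) ∧ ¬F(t) ∨ S(a) ∧ ¬F(y))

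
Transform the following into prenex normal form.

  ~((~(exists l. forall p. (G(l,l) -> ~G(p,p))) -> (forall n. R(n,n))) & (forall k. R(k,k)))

forall l. exists p. exists n. exists k. (G(l,l) & G(p,p) & ~R(n,n) | ~R(k,k))

Eliminate → and ↔ using ¬ and ∨.
  ~((~~(exists l. forall p. (~G(l,l) | ~G(p,p))) | (forall n. R(n,n))) & (forall k. R(k,k)))
Push ¬ through the quantifiers and connectives to reach negation normal form:
  (forall l. exists p. (G(l,l) & G(p,p))) & (exists n. ~R(n,n)) | (exists k. ~R(k,k))
All bound variables are already distinct, so no renaming is needed.
Finally move all quantifiers to the prefix:
  forall l. exists p. exists n. exists k. (G(l,l) & G(p,p) & ~R(n,n) | ~R(k,k))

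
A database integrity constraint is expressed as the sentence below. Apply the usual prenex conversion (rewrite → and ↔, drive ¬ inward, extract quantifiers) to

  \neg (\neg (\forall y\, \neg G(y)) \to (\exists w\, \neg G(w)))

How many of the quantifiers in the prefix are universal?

1

Eliminate → and ↔ using ¬ and ∨.
  \neg (\neg \neg (\forall y\, \neg G(y)) \lor (\exists w\, \neg G(w)))
Drive negations inward (¬∀x A ≡ ∃x ¬A, ¬∃x A ≡ ∀x ¬A, De Morgan for ∧/∨):
  (\exists y\, G(y)) \land (\forall w\, G(w))
All bound variables are already distinct, so no renaming is needed.
Finally move all quantifiers to the prefix:
  \exists y\, \forall w\, (G(y) \land G(w))
The prefix is \exists y \forall w: 1 universal, 1 existential.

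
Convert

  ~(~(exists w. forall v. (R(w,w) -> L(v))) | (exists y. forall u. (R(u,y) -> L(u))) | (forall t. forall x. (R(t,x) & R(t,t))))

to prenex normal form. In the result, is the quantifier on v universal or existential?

Eliminate → and ↔ using ¬ and ∨.
  ~(~(exists w. forall v. (~R(w,w) | L(v))) | (exists y. forall u. (~R(u,y) | L(u))) | (forall t. forall x. (R(t,x) & R(t,t))))
Drive negations inward (¬∀x A ≡ ∃x ¬A, ¬∃x A ≡ ∀x ¬A, De Morgan for ∧/∨):
  (exists w. forall v. (~R(w,w) | L(v))) & (forall y. exists u. (R(u,y) & ~L(u))) & (exists t. exists x. (~R(t,x) | ~R(t,t)))
All bound variables are already distinct, so no renaming is needed.
Extract every quantifier outward, since the variables are now distinct and don't occur free across branches:
  exists w. forall v. forall y. exists u. exists t. exists x. ((~R(w,w) | L(v)) & R(u,y) & ~L(u) & (~R(t,x) | ~R(t,t)))
The quantifier forall v sits under an even number of negations (counting the antecedent side of each →), so it remains universal.

universal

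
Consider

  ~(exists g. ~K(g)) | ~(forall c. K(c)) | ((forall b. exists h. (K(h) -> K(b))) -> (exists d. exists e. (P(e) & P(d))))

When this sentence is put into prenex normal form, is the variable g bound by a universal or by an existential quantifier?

Rewrite implications/biconditionals: A → B as ¬A ∨ B.
  ~(exists g. ~K(g)) | ~(forall c. K(c)) | ~(forall b. exists h. (~K(h) | K(b))) | (exists d. exists e. (P(e) & P(d)))
Push ¬ through the quantifiers and connectives to reach negation normal form:
  (forall g. K(g)) | (exists c. ~K(c)) | (exists b. forall h. (K(h) & ~K(b))) | (exists d. exists e. (P(e) & P(d)))
All bound variables are already distinct, so no renaming is needed.
Extract every quantifier outward, since the variables are now distinct and don't occur free across branches:
  forall g. exists c. exists b. forall h. exists d. exists e. (K(g) | ~K(c) | K(h) & ~K(b) | P(e) & P(d))
The quantifier exists g sits under an odd number of negations (counting the antecedent side of each →), so it flips to forall g.

universal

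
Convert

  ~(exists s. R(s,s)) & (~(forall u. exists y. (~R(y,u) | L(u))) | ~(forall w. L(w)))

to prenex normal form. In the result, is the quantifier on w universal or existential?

Push ¬ through the quantifiers and connectives to reach negation normal form:
  (forall s. ~R(s,s)) & ((exists u. forall y. (R(y,u) & ~L(u))) | (exists w. ~L(w)))
Extract every quantifier outward, since the variables are now distinct and don't occur free across branches:
  forall s. exists u. forall y. exists w. (~R(s,s) & (R(y,u) & ~L(u) | ~L(w)))
The quantifier forall w sits under an odd number of negations, so it flips to exists w.

existential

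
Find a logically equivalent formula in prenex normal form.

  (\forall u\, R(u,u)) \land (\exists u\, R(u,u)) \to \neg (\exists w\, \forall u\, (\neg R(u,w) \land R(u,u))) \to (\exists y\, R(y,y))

Eliminate → and ↔ using ¬ and ∨.
  \neg ((\forall u\, R(u,u)) \land (\exists u\, R(u,u))) \lor \neg \neg (\exists w\, \forall u\, (\neg R(u,w) \land R(u,u))) \lor (\exists y\, R(y,y))
Push ¬ through the quantifiers and connectives to reach negation normal form:
  (\exists u\, \neg R(u,u)) \lor (\forall u\, \neg R(u,u)) \lor (\exists w\, \forall u\, (\neg R(u,w) \land R(u,u))) \lor (\exists y\, R(y,y))
Standardize variables apart so no two quantifiers bind the same name: u↦w1, u↦z.
  (\exists u\, \neg R(u,u)) \lor (\forall w1\, \neg R(w1,w1)) \lor (\exists w\, \forall z\, (\neg R(z,w) \land R(z,z))) \lor (\exists y\, R(y,y))
Extract every quantifier outward, since the variables are now distinct and don't occur free across branches:
  \exists u\, \forall w1\, \exists w\, \forall z\, \exists y\, (\neg R(u,u) \lor \neg R(w1,w1) \lor \neg R(z,w) \land R(z,z) \lor R(y,y))

\exists u\, \forall w1\, \exists w\, \forall z\, \exists y\, (\neg R(u,u) \lor \neg R(w1,w1) \lor \neg R(z,w) \land R(z,z) \lor R(y,y))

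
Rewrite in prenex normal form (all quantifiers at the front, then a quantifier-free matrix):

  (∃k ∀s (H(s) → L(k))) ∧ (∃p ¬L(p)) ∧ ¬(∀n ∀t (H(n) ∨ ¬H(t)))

∃k ∀s ∃p ∃n ∃t ((¬H(s) ∨ L(k)) ∧ ¬L(p) ∧ ¬H(n) ∧ H(t))

Eliminate → and ↔ using ¬ and ∨.
  (∃k ∀s (¬H(s) ∨ L(k))) ∧ (∃p ¬L(p)) ∧ ¬(∀n ∀t (H(n) ∨ ¬H(t)))
Push ¬ through the quantifiers and connectives to reach negation normal form:
  (∃k ∀s (¬H(s) ∨ L(k))) ∧ (∃p ¬L(p)) ∧ (∃n ∃t (¬H(n) ∧ H(t)))
Pull the quantifiers to the front (each side's bound variable is not free in the other side):
  ∃k ∀s ∃p ∃n ∃t ((¬H(s) ∨ L(k)) ∧ ¬L(p) ∧ ¬H(n) ∧ H(t))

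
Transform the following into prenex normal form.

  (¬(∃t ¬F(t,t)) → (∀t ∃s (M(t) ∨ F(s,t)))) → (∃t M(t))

Eliminate → and ↔ using ¬ and ∨.
  ¬(¬¬(∃t ¬F(t,t)) ∨ (∀t ∃s (M(t) ∨ F(s,t)))) ∨ (∃t M(t))
Drive negations inward (¬∀x A ≡ ∃x ¬A, ¬∃x A ≡ ∀x ¬A, De Morgan for ∧/∨):
  (∀t F(t,t)) ∧ (∃t ∀s (¬M(t) ∧ ¬F(s,t))) ∨ (∃t M(t))
Rename bound variables to avoid capture: t↦z1, t↦y1.
  (∀t F(t,t)) ∧ (∃z1 ∀s (¬M(z1) ∧ ¬F(s,z1))) ∨ (∃y1 M(y1))
Extract every quantifier outward, since the variables are now distinct and don't occur free across branches:
  ∀t ∃z1 ∀s ∃y1 (F(t,t) ∧ ¬M(z1) ∧ ¬F(s,z1) ∨ M(y1))

∀t ∃z1 ∀s ∃y1 (F(t,t) ∧ ¬M(z1) ∧ ¬F(s,z1) ∨ M(y1))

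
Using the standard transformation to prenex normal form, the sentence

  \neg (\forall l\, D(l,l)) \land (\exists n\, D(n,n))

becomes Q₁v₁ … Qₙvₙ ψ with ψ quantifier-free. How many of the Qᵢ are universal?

0

Push ¬ through the quantifiers and connectives to reach negation normal form:
  (\exists l\, \neg D(l,l)) \land (\exists n\, D(n,n))
Pull the quantifiers to the front (each side's bound variable is not free in the other side):
  \exists l\, \exists n\, (\neg D(l,l) \land D(n,n))
The prefix is \exists l \exists n: 0 universal, 2 existential.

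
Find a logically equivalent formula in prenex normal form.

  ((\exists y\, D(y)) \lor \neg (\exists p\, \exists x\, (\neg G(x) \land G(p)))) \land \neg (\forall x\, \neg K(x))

\exists y\, \forall p\, \forall x\, \exists y1\, ((D(y) \lor G(x) \lor \neg G(p)) \land K(y1))

Drive negations inward (¬∀x A ≡ ∃x ¬A, ¬∃x A ≡ ∀x ¬A, De Morgan for ∧/∨):
  ((\exists y\, D(y)) \lor (\forall p\, \forall x\, (G(x) \lor \neg G(p)))) \land (\exists x\, K(x))
Give each quantifier a distinct variable: x↦y1.
  ((\exists y\, D(y)) \lor (\forall p\, \forall x\, (G(x) \lor \neg G(p)))) \land (\exists y1\, K(y1))
Extract every quantifier outward, since the variables are now distinct and don't occur free across branches:
  \exists y\, \forall p\, \forall x\, \exists y1\, ((D(y) \lor G(x) \lor \neg G(p)) \land K(y1))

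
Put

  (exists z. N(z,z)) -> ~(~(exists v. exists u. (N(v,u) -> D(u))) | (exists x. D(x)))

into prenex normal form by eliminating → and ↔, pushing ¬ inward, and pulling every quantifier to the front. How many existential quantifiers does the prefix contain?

2

First replace A → B with ¬A ∨ B.
  ~(exists z. N(z,z)) | ~(~(exists v. exists u. (~N(v,u) | D(u))) | (exists x. D(x)))
Move each ¬ inward, flipping quantifiers it crosses:
  (forall z. ~N(z,z)) | (exists v. exists u. (~N(v,u) | D(u))) & (forall x. ~D(x))
All bound variables are already distinct, so no renaming is needed.
Extract every quantifier outward, since the variables are now distinct and don't occur free across branches:
  forall z. exists v. exists u. forall x. (~N(z,z) | (~N(v,u) | D(u)) & ~D(x))
The prefix is forall z exists v exists u forall x: 2 universal, 2 existential.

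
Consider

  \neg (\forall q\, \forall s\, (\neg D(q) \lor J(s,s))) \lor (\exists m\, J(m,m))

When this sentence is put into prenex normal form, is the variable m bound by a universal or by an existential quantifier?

existential

Drive negations inward (¬∀x A ≡ ∃x ¬A, ¬∃x A ≡ ∀x ¬A, De Morgan for ∧/∨):
  (\exists q\, \exists s\, (D(q) \land \neg J(s,s))) \lor (\exists m\, J(m,m))
All bound variables are already distinct, so no renaming is needed.
Pull the quantifiers to the front (each side's bound variable is not free in the other side):
  \exists q\, \exists s\, \exists m\, (D(q) \land \neg J(s,s) \lor J(m,m))
The quantifier \exists m sits under an even number of negations, so it remains existential.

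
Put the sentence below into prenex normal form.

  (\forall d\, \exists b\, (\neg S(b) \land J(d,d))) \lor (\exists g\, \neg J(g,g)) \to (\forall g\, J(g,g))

\exists d\, \forall b\, \forall g\, \forall v\, ((S(b) \lor \neg J(d,d)) \land J(g,g) \lor J(v,v))

Rewrite implications/biconditionals: A → B as ¬A ∨ B.
  \neg ((\forall d\, \exists b\, (\neg S(b) \land J(d,d))) \lor (\exists g\, \neg J(g,g))) \lor (\forall g\, J(g,g))
Push ¬ through the quantifiers and connectives to reach negation normal form:
  (\exists d\, \forall b\, (S(b) \lor \neg J(d,d))) \land (\forall g\, J(g,g)) \lor (\forall g\, J(g,g))
Standardize variables apart so no two quantifiers bind the same name: g↦v.
  (\exists d\, \forall b\, (S(b) \lor \neg J(d,d))) \land (\forall g\, J(g,g)) \lor (\forall v\, J(v,v))
Finally move all quantifiers to the prefix:
  \exists d\, \forall b\, \forall g\, \forall v\, ((S(b) \lor \neg J(d,d)) \land J(g,g) \lor J(v,v))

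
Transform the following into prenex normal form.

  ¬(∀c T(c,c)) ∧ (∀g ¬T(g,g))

Push ¬ through the quantifiers and connectives to reach negation normal form:
  (∃c ¬T(c,c)) ∧ (∀g ¬T(g,g))
All bound variables are already distinct, so no renaming is needed.
Pull the quantifiers to the front (each side's bound variable is not free in the other side):
  ∃c ∀g (¬T(c,c) ∧ ¬T(g,g))

∃c ∀g (¬T(c,c) ∧ ¬T(g,g))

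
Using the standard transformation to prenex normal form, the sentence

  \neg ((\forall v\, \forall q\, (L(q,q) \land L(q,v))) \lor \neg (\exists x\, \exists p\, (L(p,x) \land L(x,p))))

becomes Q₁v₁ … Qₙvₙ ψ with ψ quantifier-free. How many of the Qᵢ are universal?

0

Move each ¬ inward, flipping quantifiers it crosses:
  (\exists v\, \exists q\, (\neg L(q,q) \lor \neg L(q,v))) \land (\exists x\, \exists p\, (L(p,x) \land L(x,p)))
All bound variables are already distinct, so no renaming is needed.
Pull the quantifiers to the front (each side's bound variable is not free in the other side):
  \exists v\, \exists q\, \exists x\, \exists p\, ((\neg L(q,q) \lor \neg L(q,v)) \land L(p,x) \land L(x,p))
The prefix is \exists v \exists q \exists x \exists p: 0 universal, 4 existential.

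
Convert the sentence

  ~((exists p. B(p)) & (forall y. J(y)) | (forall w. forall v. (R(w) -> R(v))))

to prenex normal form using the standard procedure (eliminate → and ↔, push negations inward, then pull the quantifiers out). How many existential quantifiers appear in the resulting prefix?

Rewrite implications/biconditionals: A → B as ¬A ∨ B.
  ~((exists p. B(p)) & (forall y. J(y)) | (forall w. forall v. (~R(w) | R(v))))
Drive negations inward (¬∀x A ≡ ∃x ¬A, ¬∃x A ≡ ∀x ¬A, De Morgan for ∧/∨):
  ((forall p. ~B(p)) | (exists y. ~J(y))) & (exists w. exists v. (R(w) & ~R(v)))
All bound variables are already distinct, so no renaming is needed.
Pull the quantifiers to the front (each side's bound variable is not free in the other side):
  forall p. exists y. exists w. exists v. ((~B(p) | ~J(y)) & R(w) & ~R(v))
The prefix is forall p exists y exists w exists v: 1 universal, 3 existential.

3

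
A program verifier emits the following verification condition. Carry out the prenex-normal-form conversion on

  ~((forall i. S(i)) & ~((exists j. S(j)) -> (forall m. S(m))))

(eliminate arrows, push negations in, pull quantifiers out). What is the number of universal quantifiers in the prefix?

Rewrite implications/biconditionals: A → B as ¬A ∨ B.
  ~((forall i. S(i)) & ~(~(exists j. S(j)) | (forall m. S(m))))
Drive negations inward (¬∀x A ≡ ∃x ¬A, ¬∃x A ≡ ∀x ¬A, De Morgan for ∧/∨):
  (exists i. ~S(i)) | (forall j. ~S(j)) | (forall m. S(m))
All bound variables are already distinct, so no renaming is needed.
Pull the quantifiers to the front (each side's bound variable is not free in the other side):
  exists i. forall j. forall m. (~S(i) | ~S(j) | S(m))
The prefix is exists i forall j forall m: 2 universal, 1 existential.

2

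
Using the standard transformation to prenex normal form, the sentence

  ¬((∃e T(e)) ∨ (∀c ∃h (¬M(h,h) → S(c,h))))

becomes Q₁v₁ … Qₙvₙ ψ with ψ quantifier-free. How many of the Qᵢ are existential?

1

Rewrite implications/biconditionals: A → B as ¬A ∨ B.
  ¬((∃e T(e)) ∨ (∀c ∃h (¬¬M(h,h) ∨ S(c,h))))
Move each ¬ inward, flipping quantifiers it crosses:
  (∀e ¬T(e)) ∧ (∃c ∀h (¬M(h,h) ∧ ¬S(c,h)))
Finally move all quantifiers to the prefix:
  ∀e ∃c ∀h (¬T(e) ∧ ¬M(h,h) ∧ ¬S(c,h))
The prefix is ∀e ∃c ∀h: 2 universal, 1 existential.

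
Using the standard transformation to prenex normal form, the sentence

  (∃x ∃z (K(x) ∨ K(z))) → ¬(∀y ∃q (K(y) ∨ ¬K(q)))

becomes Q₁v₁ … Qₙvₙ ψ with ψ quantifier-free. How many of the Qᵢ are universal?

Rewrite implications/biconditionals: A → B as ¬A ∨ B.
  ¬(∃x ∃z (K(x) ∨ K(z))) ∨ ¬(∀y ∃q (K(y) ∨ ¬K(q)))
Move each ¬ inward, flipping quantifiers it crosses:
  (∀x ∀z (¬K(x) ∧ ¬K(z))) ∨ (∃y ∀q (¬K(y) ∧ K(q)))
Pull the quantifiers to the front (each side's bound variable is not free in the other side):
  ∀x ∀z ∃y ∀q (¬K(x) ∧ ¬K(z) ∨ ¬K(y) ∧ K(q))
The prefix is ∀x ∀z ∃y ∀q: 3 universal, 1 existential.

3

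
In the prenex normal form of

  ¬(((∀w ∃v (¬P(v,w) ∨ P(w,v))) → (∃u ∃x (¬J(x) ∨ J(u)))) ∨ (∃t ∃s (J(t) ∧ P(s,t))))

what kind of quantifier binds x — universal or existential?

Eliminate → and ↔ using ¬ and ∨.
  ¬(¬(∀w ∃v (¬P(v,w) ∨ P(w,v))) ∨ (∃u ∃x (¬J(x) ∨ J(u))) ∨ (∃t ∃s (J(t) ∧ P(s,t))))
Move each ¬ inward, flipping quantifiers it crosses:
  (∀w ∃v (¬P(v,w) ∨ P(w,v))) ∧ (∀u ∀x (J(x) ∧ ¬J(u))) ∧ (∀t ∀s (¬J(t) ∨ ¬P(s,t)))
All bound variables are already distinct, so no renaming is needed.
Pull the quantifiers to the front (each side's bound variable is not free in the other side):
  ∀w ∃v ∀u ∀x ∀t ∀s ((¬P(v,w) ∨ P(w,v)) ∧ J(x) ∧ ¬J(u) ∧ (¬J(t) ∨ ¬P(s,t)))
The quantifier ∃x sits under an odd number of negations (counting the antecedent side of each →), so it flips to ∀x.

universal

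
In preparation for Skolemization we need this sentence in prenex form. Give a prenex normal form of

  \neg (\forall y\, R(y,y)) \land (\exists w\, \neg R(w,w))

\exists y\, \exists w\, (\neg R(y,y) \land \neg R(w,w))

Push ¬ through the quantifiers and connectives to reach negation normal form:
  (\exists y\, \neg R(y,y)) \land (\exists w\, \neg R(w,w))
All bound variables are already distinct, so no renaming is needed.
Finally move all quantifiers to the prefix:
  \exists y\, \exists w\, (\neg R(y,y) \land \neg R(w,w))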